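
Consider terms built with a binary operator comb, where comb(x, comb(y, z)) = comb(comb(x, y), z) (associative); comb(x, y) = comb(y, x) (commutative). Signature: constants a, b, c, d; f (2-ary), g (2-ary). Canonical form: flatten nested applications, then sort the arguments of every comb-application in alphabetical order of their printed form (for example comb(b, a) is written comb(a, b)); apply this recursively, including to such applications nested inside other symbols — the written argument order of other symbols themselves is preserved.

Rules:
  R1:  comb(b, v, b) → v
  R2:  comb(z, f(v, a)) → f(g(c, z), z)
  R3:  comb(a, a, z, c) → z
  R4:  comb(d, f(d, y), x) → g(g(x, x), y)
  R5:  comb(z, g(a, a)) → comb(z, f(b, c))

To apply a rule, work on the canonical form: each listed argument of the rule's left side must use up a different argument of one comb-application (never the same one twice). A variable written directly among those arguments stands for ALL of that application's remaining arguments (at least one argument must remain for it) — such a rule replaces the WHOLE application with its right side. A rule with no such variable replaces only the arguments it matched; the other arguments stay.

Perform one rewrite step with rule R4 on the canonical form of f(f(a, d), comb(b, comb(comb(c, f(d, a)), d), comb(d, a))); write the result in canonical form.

Answer: f(f(a, d), g(g(comb(a, b, c, d), comb(a, b, c, d)), a))

Derivation:
Canonical form:  f(f(a, d), comb(a, b, c, d, d, f(d, a)))
R4 matches:  uses d, f(d, a);  x := comb(a, b, c, d), y := a
The extension variable absorbs all remaining arguments, so the whole application is rewritten.
Result:  f(f(a, d), g(g(comb(a, b, c, d), comb(a, b, c, d)), a))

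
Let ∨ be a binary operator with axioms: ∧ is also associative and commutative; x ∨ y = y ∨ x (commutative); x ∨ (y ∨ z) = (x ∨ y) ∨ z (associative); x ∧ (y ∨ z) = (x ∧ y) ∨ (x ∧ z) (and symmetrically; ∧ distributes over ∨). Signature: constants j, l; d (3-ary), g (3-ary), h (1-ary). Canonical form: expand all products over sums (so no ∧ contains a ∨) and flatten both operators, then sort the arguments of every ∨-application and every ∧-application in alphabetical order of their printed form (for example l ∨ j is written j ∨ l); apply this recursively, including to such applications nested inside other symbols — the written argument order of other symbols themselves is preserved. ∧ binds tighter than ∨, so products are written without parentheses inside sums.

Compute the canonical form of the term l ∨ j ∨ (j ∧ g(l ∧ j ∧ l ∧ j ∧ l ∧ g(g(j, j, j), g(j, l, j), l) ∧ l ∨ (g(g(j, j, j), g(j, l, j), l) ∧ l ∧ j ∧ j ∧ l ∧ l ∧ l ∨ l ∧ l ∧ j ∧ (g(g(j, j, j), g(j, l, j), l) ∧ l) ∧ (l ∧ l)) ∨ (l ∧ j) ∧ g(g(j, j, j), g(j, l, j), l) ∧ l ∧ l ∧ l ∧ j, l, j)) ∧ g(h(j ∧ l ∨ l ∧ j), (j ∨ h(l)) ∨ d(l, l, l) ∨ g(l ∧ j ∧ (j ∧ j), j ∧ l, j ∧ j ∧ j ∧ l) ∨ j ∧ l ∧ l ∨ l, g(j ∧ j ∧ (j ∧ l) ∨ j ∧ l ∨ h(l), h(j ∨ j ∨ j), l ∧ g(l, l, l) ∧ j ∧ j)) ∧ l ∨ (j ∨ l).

Merge nested applications:  l ∨ j ∨ g(g(g(j, j, j), g(j, l, j), l) ∧ j ∧ j ∧ l ∧ l ∧ l ∧ l ∨ g(g(j, j, j), g(j, l, j), l) ∧ j ∧ j ∧ l ∧ l ∧ l ∧ l ∨ g(g(j, j, j), g(j, l, j), l) ∧ j ∧ j ∧ l ∧ l ∧ l ∧ l ∨ g(g(j, j, j), g(j, l, j), l) ∧ j ∧ l ∧ l ∧ l ∧ l ∧ l, l, j) ∧ g(h(j ∧ l ∨ j ∧ l), d(l, l, l) ∨ g(j ∧ j ∧ j ∧ l, j ∧ l, j ∧ j ∧ j ∧ l) ∨ h(l) ∨ j ∨ j ∧ l ∧ l ∨ l, g(h(l) ∨ j ∧ j ∧ j ∧ l ∨ j ∧ l, h(j ∨ j ∨ j), g(l, l, l) ∧ j ∧ j ∧ l)) ∧ j ∧ l ∨ j ∨ l
Sort:  g(g(g(j, j, j), g(j, l, j), l) ∧ j ∧ j ∧ l ∧ l ∧ l ∧ l ∨ g(g(j, j, j), g(j, l, j), l) ∧ j ∧ j ∧ l ∧ l ∧ l ∧ l ∨ g(g(j, j, j), g(j, l, j), l) ∧ j ∧ j ∧ l ∧ l ∧ l ∧ l ∨ g(g(j, j, j), g(j, l, j), l) ∧ j ∧ l ∧ l ∧ l ∧ l ∧ l, l, j) ∧ g(h(j ∧ l ∨ j ∧ l), d(l, l, l) ∨ g(j ∧ j ∧ j ∧ l, j ∧ l, j ∧ j ∧ j ∧ l) ∨ h(l) ∨ j ∨ j ∧ l ∧ l ∨ l, g(h(l) ∨ j ∧ j ∧ j ∧ l ∨ j ∧ l, h(j ∨ j ∨ j), g(l, l, l) ∧ j ∧ j ∧ l)) ∧ j ∧ l ∨ j ∨ j ∨ l ∨ l

Answer: g(g(g(j, j, j), g(j, l, j), l) ∧ j ∧ j ∧ l ∧ l ∧ l ∧ l ∨ g(g(j, j, j), g(j, l, j), l) ∧ j ∧ j ∧ l ∧ l ∧ l ∧ l ∨ g(g(j, j, j), g(j, l, j), l) ∧ j ∧ j ∧ l ∧ l ∧ l ∧ l ∨ g(g(j, j, j), g(j, l, j), l) ∧ j ∧ l ∧ l ∧ l ∧ l ∧ l, l, j) ∧ g(h(j ∧ l ∨ j ∧ l), d(l, l, l) ∨ g(j ∧ j ∧ j ∧ l, j ∧ l, j ∧ j ∧ j ∧ l) ∨ h(l) ∨ j ∨ j ∧ l ∧ l ∨ l, g(h(l) ∨ j ∧ j ∧ j ∧ l ∨ j ∧ l, h(j ∨ j ∨ j), g(l, l, l) ∧ j ∧ j ∧ l)) ∧ j ∧ l ∨ j ∨ j ∨ l ∨ l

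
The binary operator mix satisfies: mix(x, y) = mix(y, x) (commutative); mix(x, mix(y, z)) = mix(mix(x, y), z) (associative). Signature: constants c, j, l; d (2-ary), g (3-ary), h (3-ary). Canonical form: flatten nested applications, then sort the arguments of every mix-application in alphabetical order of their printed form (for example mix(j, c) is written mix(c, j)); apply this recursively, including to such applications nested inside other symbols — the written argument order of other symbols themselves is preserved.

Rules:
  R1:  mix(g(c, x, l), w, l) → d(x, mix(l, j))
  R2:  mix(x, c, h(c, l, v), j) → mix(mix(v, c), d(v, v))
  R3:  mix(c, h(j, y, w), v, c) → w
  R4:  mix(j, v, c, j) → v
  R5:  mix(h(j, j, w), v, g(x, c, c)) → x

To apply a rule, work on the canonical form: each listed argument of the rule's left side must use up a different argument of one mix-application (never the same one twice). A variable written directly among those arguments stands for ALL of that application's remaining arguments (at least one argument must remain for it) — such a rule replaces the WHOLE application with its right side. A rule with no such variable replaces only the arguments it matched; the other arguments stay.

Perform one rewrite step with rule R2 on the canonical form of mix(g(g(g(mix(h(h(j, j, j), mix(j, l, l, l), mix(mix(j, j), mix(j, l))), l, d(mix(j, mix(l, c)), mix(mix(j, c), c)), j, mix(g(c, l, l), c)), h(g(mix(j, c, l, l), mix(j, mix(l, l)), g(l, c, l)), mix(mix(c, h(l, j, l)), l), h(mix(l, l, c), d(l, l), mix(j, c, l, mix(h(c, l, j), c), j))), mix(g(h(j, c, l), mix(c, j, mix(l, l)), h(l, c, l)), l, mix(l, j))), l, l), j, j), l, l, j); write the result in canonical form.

Answer: mix(g(g(g(mix(c, d(mix(c, j, l), mix(c, c, j)), g(c, l, l), h(h(j, j, j), mix(j, l, l, l), mix(j, j, j, l)), j, l), h(g(mix(c, j, l, l), mix(j, l, l), g(l, c, l)), mix(c, h(l, j, l), l), h(mix(c, l, l), d(l, l), mix(c, d(j, j), j))), mix(g(h(j, c, l), mix(c, j, l, l), h(l, c, l)), j, l, l)), l, l), j, j), j, l, l)

Derivation:
Canonical form:  mix(g(g(g(mix(c, d(mix(c, j, l), mix(c, c, j)), g(c, l, l), h(h(j, j, j), mix(j, l, l, l), mix(j, j, j, l)), j, l), h(g(mix(c, j, l, l), mix(j, l, l), g(l, c, l)), mix(c, h(l, j, l), l), h(mix(c, l, l), d(l, l), mix(c, c, h(c, l, j), j, j, l))), mix(g(h(j, c, l), mix(c, j, l, l), h(l, c, l)), j, l, l)), l, l), j, j), j, l, l)
Apply R2:  consuming c, h(c, l, j), j;  v := j, x := mix(c, j, l)
Every leftover argument binds to the variable; the entire application is replaced.
New term:  mix(g(g(g(mix(c, d(mix(c, j, l), mix(c, c, j)), g(c, l, l), h(h(j, j, j), mix(j, l, l, l), mix(j, j, j, l)), j, l), h(g(mix(c, j, l, l), mix(j, l, l), g(l, c, l)), mix(c, h(l, j, l), l), h(mix(c, l, l), d(l, l), mix(c, d(j, j), j))), mix(g(h(j, c, l), mix(c, j, l, l), h(l, c, l)), j, l, l)), l, l), j, j), j, l, l)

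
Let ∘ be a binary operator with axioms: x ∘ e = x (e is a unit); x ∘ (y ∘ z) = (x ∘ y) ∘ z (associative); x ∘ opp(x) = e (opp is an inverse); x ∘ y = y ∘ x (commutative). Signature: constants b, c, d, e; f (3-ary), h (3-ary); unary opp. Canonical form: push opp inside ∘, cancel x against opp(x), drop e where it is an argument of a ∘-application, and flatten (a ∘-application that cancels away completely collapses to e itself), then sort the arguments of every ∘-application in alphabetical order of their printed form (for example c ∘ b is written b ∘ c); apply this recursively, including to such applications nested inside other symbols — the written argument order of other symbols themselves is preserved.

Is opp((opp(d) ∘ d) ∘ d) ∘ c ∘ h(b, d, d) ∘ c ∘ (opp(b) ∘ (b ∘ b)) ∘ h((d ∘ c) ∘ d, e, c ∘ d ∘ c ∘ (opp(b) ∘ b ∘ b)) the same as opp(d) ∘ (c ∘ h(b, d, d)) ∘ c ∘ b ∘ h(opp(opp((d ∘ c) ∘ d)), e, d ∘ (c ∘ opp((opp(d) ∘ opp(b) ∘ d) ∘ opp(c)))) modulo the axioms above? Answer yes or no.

Left:  opp((opp(d) ∘ d) ∘ d) ∘ c ∘ h(b, d, d) ∘ c ∘ (opp(b) ∘ (b ∘ b)) ∘ h((d ∘ c) ∘ d, e, c ∘ d ∘ c ∘ (opp(b) ∘ b ∘ b))
  Push opp inside:  distribute opp over ∘ and collapse double opp
  Combine occurrences:  opp(d) ∘ c ∘ c ∘ h(b, d, d) ∘ b ∘ h(c ∘ d ∘ d, e, b ∘ c ∘ c ∘ d)
  Sort:  b ∘ c ∘ c ∘ h(b, d, d) ∘ h(c ∘ d ∘ d, e, b ∘ c ∘ c ∘ d) ∘ opp(d)
Right:  opp(d) ∘ (c ∘ h(b, d, d)) ∘ c ∘ b ∘ h(opp(opp((d ∘ c) ∘ d)), e, d ∘ (c ∘ opp((opp(d) ∘ opp(b) ∘ d) ∘ opp(c))))
  Push opp inside:  distribute opp over ∘ and collapse double opp
  Combine occurrences:  opp(d) ∘ c ∘ c ∘ h(b, d, d) ∘ b ∘ h(c ∘ d ∘ d, e, b ∘ c ∘ c ∘ d)
  Order the arguments:  b ∘ c ∘ c ∘ h(b, d, d) ∘ h(c ∘ d ∘ d, e, b ∘ c ∘ c ∘ d) ∘ opp(d)

Answer: yes — both canonical forms are b ∘ c ∘ c ∘ h(b, d, d) ∘ h(c ∘ d ∘ d, e, b ∘ c ∘ c ∘ d) ∘ opp(d)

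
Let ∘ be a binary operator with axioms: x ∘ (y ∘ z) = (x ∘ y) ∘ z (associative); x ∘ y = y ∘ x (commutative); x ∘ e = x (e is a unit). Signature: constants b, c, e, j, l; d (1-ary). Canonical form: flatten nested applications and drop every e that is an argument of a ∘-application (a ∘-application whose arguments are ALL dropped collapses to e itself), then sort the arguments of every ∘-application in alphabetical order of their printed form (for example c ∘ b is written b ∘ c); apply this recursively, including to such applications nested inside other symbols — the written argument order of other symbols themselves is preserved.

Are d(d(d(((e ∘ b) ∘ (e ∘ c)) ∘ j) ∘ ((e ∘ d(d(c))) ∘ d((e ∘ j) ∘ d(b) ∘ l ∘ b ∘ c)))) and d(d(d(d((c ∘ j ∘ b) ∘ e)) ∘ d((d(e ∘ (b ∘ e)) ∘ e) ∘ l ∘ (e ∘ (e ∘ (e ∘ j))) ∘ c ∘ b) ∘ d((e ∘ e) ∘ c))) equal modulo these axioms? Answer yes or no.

Answer: no — d(d(d(b ∘ c ∘ d(b) ∘ j ∘ l) ∘ d(b ∘ c ∘ j) ∘ d(d(c)))) vs d(d(d(b ∘ c ∘ d(b) ∘ j ∘ l) ∘ d(c) ∘ d(d(b ∘ c ∘ j))))

Derivation:
Left:  d(d(d(((e ∘ b) ∘ (e ∘ c)) ∘ j) ∘ ((e ∘ d(d(c))) ∘ d((e ∘ j) ∘ d(b) ∘ l ∘ b ∘ c))))
  Work inside:  d(((e ∘ b) ∘ (e ∘ c)) ∘ j) ∘ ((e ∘ d(d(c))) ∘ d((e ∘ j) ∘ d(b) ∘ l ∘ b ∘ c))
  Un-nest:  d(((e ∘ b) ∘ (e ∘ c)) ∘ j) ∘ e ∘ d(d(c)) ∘ d((e ∘ j) ∘ d(b) ∘ l ∘ b ∘ c)
  Inside:  d(((e ∘ b) ∘ (e ∘ c)) ∘ j)  →  d(b ∘ c ∘ j)
  Inside:  d((e ∘ j) ∘ d(b) ∘ l ∘ b ∘ c)  →  d(b ∘ c ∘ d(b) ∘ j ∘ l)
  Unit:  drop e
  Order the arguments:  d(b ∘ c ∘ d(b) ∘ j ∘ l) ∘ d(b ∘ c ∘ j) ∘ d(d(c))
  Rebuild:  d(d(d(b ∘ c ∘ d(b) ∘ j ∘ l) ∘ d(b ∘ c ∘ j) ∘ d(d(c))))
Right:  d(d(d(d((c ∘ j ∘ b) ∘ e)) ∘ d((d(e ∘ (b ∘ e)) ∘ e) ∘ l ∘ (e ∘ (e ∘ (e ∘ j))) ∘ c ∘ b) ∘ d((e ∘ e) ∘ c)))
  Focus inside:  d(d((c ∘ j ∘ b) ∘ e)) ∘ d((d(e ∘ (b ∘ e)) ∘ e) ∘ l ∘ (e ∘ (e ∘ (e ∘ j))) ∘ c ∘ b) ∘ d((e ∘ e) ∘ c)
  Canonicalize subterm:  d(d((c ∘ j ∘ b) ∘ e))  →  d(d(b ∘ c ∘ j))
  Canonicalize subterm:  d((d(e ∘ (b ∘ e)) ∘ e) ∘ l ∘ (e ∘ (e ∘ (e ∘ j))) ∘ c ∘ b)  →  d(b ∘ c ∘ d(b) ∘ j ∘ l)
  Canonicalize subterm:  d((e ∘ e) ∘ c)  →  d(c)
  Sort arguments:  d(b ∘ c ∘ d(b) ∘ j ∘ l) ∘ d(c) ∘ d(d(b ∘ c ∘ j))
  Rebuild:  d(d(d(b ∘ c ∘ d(b) ∘ j ∘ l) ∘ d(c) ∘ d(d(b ∘ c ∘ j))))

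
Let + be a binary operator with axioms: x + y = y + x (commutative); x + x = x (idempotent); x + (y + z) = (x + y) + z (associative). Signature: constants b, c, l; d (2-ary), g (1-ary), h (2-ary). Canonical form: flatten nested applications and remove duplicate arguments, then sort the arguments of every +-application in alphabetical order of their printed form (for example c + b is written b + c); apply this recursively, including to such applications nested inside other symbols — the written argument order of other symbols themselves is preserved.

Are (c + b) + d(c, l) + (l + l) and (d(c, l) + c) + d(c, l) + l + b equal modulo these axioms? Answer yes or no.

Left:  (c + b) + d(c, l) + (l + l)
  Un-nest:  c + b + d(c, l) + l + l
  Deduplicate:  drop duplicate l
  Order the arguments:  b + c + d(c, l) + l
Right:  (d(c, l) + c) + d(c, l) + l + b
  Merge nested applications:  d(c, l) + c + d(c, l) + l + b
  Drop duplicates:  drop duplicate d(c, l)
  Sort:  b + c + d(c, l) + l

Answer: yes — both canonical forms are b + c + d(c, l) + l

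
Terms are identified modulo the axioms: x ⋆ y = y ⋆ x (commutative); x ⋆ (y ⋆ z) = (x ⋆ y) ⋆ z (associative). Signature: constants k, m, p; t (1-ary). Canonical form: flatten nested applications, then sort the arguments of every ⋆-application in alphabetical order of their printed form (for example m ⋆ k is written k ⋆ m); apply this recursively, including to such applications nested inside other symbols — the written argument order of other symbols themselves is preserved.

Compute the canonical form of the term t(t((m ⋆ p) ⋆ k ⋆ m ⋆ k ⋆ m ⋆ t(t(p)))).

Answer: t(t(k ⋆ k ⋆ m ⋆ m ⋆ m ⋆ p ⋆ t(t(p))))

Derivation:
Focus inside:  (m ⋆ p) ⋆ k ⋆ m ⋆ k ⋆ m ⋆ t(t(p))
Un-nest:  m ⋆ p ⋆ k ⋆ m ⋆ k ⋆ m ⋆ t(t(p))
Order the arguments:  k ⋆ k ⋆ m ⋆ m ⋆ m ⋆ p ⋆ t(t(p))
Rebuild:  t(t(k ⋆ k ⋆ m ⋆ m ⋆ m ⋆ p ⋆ t(t(p))))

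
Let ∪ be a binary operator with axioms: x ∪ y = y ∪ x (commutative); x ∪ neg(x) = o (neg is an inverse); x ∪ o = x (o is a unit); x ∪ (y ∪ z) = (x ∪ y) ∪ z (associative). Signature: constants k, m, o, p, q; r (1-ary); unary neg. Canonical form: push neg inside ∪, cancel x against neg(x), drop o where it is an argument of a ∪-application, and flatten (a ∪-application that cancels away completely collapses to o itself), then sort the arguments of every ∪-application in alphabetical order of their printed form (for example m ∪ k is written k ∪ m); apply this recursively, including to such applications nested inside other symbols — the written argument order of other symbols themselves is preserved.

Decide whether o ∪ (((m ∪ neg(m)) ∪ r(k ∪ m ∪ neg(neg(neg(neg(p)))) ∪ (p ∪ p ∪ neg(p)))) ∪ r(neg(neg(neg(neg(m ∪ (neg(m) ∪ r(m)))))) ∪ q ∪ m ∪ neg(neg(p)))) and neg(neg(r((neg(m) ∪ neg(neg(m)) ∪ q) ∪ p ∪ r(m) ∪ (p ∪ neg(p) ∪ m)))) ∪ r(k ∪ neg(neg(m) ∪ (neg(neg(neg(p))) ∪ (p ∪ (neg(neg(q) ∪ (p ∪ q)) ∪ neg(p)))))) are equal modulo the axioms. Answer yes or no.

Answer: yes — both canonical forms are r(k ∪ m ∪ p ∪ p) ∪ r(m ∪ p ∪ q ∪ r(m))

Derivation:
Left:  o ∪ (((m ∪ neg(m)) ∪ r(k ∪ m ∪ neg(neg(neg(neg(p)))) ∪ (p ∪ p ∪ neg(p)))) ∪ r(neg(neg(neg(neg(m ∪ (neg(m) ∪ r(m)))))) ∪ q ∪ m ∪ neg(neg(p))))
  Push neg inside:  distribute neg over ∪ and collapse double neg
  Cancel:  m cancels
  Collect:  r(k ∪ m ∪ p ∪ p) ∪ r(m ∪ p ∪ q ∪ r(m))
Right:  neg(neg(r((neg(m) ∪ neg(neg(m)) ∪ q) ∪ p ∪ r(m) ∪ (p ∪ neg(p) ∪ m)))) ∪ r(k ∪ neg(neg(m) ∪ (neg(neg(neg(p))) ∪ (p ∪ (neg(neg(q) ∪ (p ∪ q)) ∪ neg(p))))))
  Push neg inside:  distribute neg over ∪ and collapse double neg
  Collect:  r(m ∪ p ∪ q ∪ r(m)) ∪ r(k ∪ m ∪ p ∪ p)
  Sort arguments:  r(k ∪ m ∪ p ∪ p) ∪ r(m ∪ p ∪ q ∪ r(m))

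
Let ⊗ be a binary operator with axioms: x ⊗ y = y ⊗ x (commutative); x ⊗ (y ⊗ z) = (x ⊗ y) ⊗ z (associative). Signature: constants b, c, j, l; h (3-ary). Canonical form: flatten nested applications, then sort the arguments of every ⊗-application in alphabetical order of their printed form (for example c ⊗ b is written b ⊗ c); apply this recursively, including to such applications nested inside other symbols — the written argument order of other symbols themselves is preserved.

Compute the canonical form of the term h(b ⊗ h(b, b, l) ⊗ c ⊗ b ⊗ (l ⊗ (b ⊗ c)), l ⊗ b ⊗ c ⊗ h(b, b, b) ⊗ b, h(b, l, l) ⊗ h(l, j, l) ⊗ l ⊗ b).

Descend into:  b ⊗ h(b, b, l) ⊗ c ⊗ b ⊗ (l ⊗ (b ⊗ c))
Merge nested applications:  b ⊗ h(b, b, l) ⊗ c ⊗ b ⊗ l ⊗ b ⊗ c
Sort arguments:  b ⊗ b ⊗ b ⊗ c ⊗ c ⊗ h(b, b, l) ⊗ l
Reassemble:  h(b ⊗ b ⊗ b ⊗ c ⊗ c ⊗ h(b, b, l) ⊗ l, b ⊗ b ⊗ c ⊗ h(b, b, b) ⊗ l, b ⊗ h(b, l, l) ⊗ h(l, j, l) ⊗ l)

Answer: h(b ⊗ b ⊗ b ⊗ c ⊗ c ⊗ h(b, b, l) ⊗ l, b ⊗ b ⊗ c ⊗ h(b, b, b) ⊗ l, b ⊗ h(b, l, l) ⊗ h(l, j, l) ⊗ l)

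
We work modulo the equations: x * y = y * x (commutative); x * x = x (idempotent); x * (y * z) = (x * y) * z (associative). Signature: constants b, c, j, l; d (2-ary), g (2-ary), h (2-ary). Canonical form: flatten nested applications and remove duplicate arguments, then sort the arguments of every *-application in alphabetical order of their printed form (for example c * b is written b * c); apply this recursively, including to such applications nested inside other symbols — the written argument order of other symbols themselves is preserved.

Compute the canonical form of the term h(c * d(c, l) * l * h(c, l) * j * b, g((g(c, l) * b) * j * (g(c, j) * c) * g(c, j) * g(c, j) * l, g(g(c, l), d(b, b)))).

Answer: h(b * c * d(c, l) * h(c, l) * j * l, g(b * c * g(c, j) * g(c, l) * j * l, g(g(c, l), d(b, b))))

Derivation:
Focus inside:  (g(c, l) * b) * j * (g(c, j) * c) * g(c, j) * g(c, j) * l
Flatten:  g(c, l) * b * j * g(c, j) * c * g(c, j) * g(c, j) * l
Drop duplicates:  drop duplicate g(c, j), g(c, j)
Sort arguments:  b * c * g(c, j) * g(c, l) * j * l
Put back:  h(b * c * d(c, l) * h(c, l) * j * l, g(b * c * g(c, j) * g(c, l) * j * l, g(g(c, l), d(b, b))))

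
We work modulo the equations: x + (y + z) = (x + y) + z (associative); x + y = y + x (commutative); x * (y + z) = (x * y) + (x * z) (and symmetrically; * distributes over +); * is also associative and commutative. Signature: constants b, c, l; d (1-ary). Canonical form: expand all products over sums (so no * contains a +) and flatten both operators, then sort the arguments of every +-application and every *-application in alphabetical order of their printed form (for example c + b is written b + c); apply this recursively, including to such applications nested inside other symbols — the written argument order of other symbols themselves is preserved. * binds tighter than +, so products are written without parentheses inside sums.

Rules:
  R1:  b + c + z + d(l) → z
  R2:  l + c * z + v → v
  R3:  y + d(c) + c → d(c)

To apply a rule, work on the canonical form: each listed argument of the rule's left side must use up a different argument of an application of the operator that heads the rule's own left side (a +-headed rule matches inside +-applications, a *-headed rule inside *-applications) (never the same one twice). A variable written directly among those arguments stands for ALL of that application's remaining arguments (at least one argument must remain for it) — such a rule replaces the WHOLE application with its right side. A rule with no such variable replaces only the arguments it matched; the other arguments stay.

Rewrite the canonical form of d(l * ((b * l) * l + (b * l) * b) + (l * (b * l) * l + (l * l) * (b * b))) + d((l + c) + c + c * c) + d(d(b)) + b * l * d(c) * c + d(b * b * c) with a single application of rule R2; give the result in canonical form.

Answer: b * c * d(c) * l + d(b * b * c) + d(b * b * l * l + b * b * l * l + b * l * l * l + b * l * l * l) + d(c + c) + d(d(b))

Derivation:
Canonical form:  b * c * d(c) * l + d(b * b * c) + d(b * b * l * l + b * b * l * l + b * l * l * l + b * l * l * l) + d(c + c + c * c + l) + d(d(b))
Apply R2:  consuming c * c, l;  v := c + c, z := c
Every leftover argument binds to the variable; the entire application is replaced.
New term:  b * c * d(c) * l + d(b * b * c) + d(b * b * l * l + b * b * l * l + b * l * l * l + b * l * l * l) + d(c + c) + d(d(b))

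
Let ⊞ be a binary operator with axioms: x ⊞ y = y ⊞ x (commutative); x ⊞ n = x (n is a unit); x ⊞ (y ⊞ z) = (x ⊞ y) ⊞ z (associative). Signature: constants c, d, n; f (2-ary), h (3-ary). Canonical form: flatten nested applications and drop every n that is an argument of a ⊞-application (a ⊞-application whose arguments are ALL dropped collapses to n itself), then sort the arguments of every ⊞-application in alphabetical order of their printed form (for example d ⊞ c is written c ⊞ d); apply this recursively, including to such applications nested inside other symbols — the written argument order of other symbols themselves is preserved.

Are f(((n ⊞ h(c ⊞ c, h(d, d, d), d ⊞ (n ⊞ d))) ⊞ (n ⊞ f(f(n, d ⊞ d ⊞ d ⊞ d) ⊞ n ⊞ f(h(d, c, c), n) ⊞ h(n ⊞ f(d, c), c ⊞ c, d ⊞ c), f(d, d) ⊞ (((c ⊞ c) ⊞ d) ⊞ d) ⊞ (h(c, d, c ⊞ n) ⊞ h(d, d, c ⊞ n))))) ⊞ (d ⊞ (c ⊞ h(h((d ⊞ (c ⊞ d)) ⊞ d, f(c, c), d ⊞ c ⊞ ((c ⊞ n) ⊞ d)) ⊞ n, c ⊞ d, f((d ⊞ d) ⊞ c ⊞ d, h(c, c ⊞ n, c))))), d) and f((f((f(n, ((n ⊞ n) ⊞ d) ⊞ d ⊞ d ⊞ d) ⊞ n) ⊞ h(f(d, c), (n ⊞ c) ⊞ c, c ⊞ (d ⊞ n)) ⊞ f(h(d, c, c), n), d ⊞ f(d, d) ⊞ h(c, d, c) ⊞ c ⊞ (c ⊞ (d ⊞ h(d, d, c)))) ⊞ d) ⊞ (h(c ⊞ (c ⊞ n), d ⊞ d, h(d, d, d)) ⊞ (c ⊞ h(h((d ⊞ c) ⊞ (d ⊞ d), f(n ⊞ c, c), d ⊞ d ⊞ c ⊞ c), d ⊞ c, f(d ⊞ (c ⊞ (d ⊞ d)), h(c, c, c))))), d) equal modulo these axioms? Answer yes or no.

Answer: no — f(c ⊞ d ⊞ f(f(h(d, c, c), n) ⊞ f(n, d ⊞ d ⊞ d ⊞ d) ⊞ h(f(d, c), c ⊞ c, c ⊞ d), c ⊞ c ⊞ d ⊞ d ⊞ f(d, d) ⊞ h(c, d, c) ⊞ h(d, d, c)) ⊞ h(c ⊞ c, h(d, d, d), d ⊞ d) ⊞ h(h(c ⊞ d ⊞ d ⊞ d, f(c, c), c ⊞ c ⊞ d ⊞ d), c ⊞ d, f(c ⊞ d ⊞ d ⊞ d, h(c, c, c))), d) vs f(c ⊞ d ⊞ f(f(h(d, c, c), n) ⊞ f(n, d ⊞ d ⊞ d ⊞ d) ⊞ h(f(d, c), c ⊞ c, c ⊞ d), c ⊞ c ⊞ d ⊞ d ⊞ f(d, d) ⊞ h(c, d, c) ⊞ h(d, d, c)) ⊞ h(c ⊞ c, d ⊞ d, h(d, d, d)) ⊞ h(h(c ⊞ d ⊞ d ⊞ d, f(c, c), c ⊞ c ⊞ d ⊞ d), c ⊞ d, f(c ⊞ d ⊞ d ⊞ d, h(c, c, c))), d)

Derivation:
Left:  f(((n ⊞ h(c ⊞ c, h(d, d, d), d ⊞ (n ⊞ d))) ⊞ (n ⊞ f(f(n, d ⊞ d ⊞ d ⊞ d) ⊞ n ⊞ f(h(d, c, c), n) ⊞ h(n ⊞ f(d, c), c ⊞ c, d ⊞ c), f(d, d) ⊞ (((c ⊞ c) ⊞ d) ⊞ d) ⊞ (h(c, d, c ⊞ n) ⊞ h(d, d, c ⊞ n))))) ⊞ (d ⊞ (c ⊞ h(h((d ⊞ (c ⊞ d)) ⊞ d, f(c, c), d ⊞ c ⊞ ((c ⊞ n) ⊞ d)) ⊞ n, c ⊞ d, f((d ⊞ d) ⊞ c ⊞ d, h(c, c ⊞ n, c))))), d)
  Work inside:  ((n ⊞ h(c ⊞ c, h(d, d, d), d ⊞ (n ⊞ d))) ⊞ (n ⊞ f(f(n, d ⊞ d ⊞ d ⊞ d) ⊞ n ⊞ f(h(d, c, c), n) ⊞ h(n ⊞ f(d, c), c ⊞ c, d ⊞ c), f(d, d) ⊞ (((c ⊞ c) ⊞ d) ⊞ d) ⊞ (h(c, d, c ⊞ n) ⊞ h(d, d, c ⊞ n))))) ⊞ (d ⊞ (c ⊞ h(h((d ⊞ (c ⊞ d)) ⊞ d, f(c, c), d ⊞ c ⊞ ((c ⊞ n) ⊞ d)) ⊞ n, c ⊞ d, f((d ⊞ d) ⊞ c ⊞ d, h(c, c ⊞ n, c)))))
  Merge nested applications:  n ⊞ h(c ⊞ c, h(d, d, d), d ⊞ (n ⊞ d)) ⊞ n ⊞ f(f(n, d ⊞ d ⊞ d ⊞ d) ⊞ n ⊞ f(h(d, c, c), n) ⊞ h(n ⊞ f(d, c), c ⊞ c, d ⊞ c), f(d, d) ⊞ (((c ⊞ c) ⊞ d) ⊞ d) ⊞ (h(c, d, c ⊞ n) ⊞ h(d, d, c ⊞ n))) ⊞ d ⊞ c ⊞ h(h((d ⊞ (c ⊞ d)) ⊞ d, f(c, c), d ⊞ c ⊞ ((c ⊞ n) ⊞ d)) ⊞ n, c ⊞ d, f((d ⊞ d) ⊞ c ⊞ d, h(c, c ⊞ n, c)))
  Simplify inside:  h(c ⊞ c, h(d, d, d), d ⊞ (n ⊞ d))  →  h(c ⊞ c, h(d, d, d), d ⊞ d)
  Canonicalize subterm:  f(f(n, d ⊞ d ⊞ d ⊞ d) ⊞ n ⊞ f(h(d, c, c), n) ⊞ h(n ⊞ f(d, c), c ⊞ c, d ⊞ c), f(d, d) ⊞ (((c ⊞ c) ⊞ d) ⊞ d) ⊞ (h(c, d, c ⊞ n) ⊞ h(d, d, c ⊞ n)))  →  f(f(h(d, c, c), n) ⊞ f(n, d ⊞ d ⊞ d ⊞ d) ⊞ h(f(d, c), c ⊞ c, c ⊞ d), c ⊞ c ⊞ d ⊞ d ⊞ f(d, d) ⊞ h(c, d, c) ⊞ h(d, d, c))
  Canonicalize subterm:  h(h((d ⊞ (c ⊞ d)) ⊞ d, f(c, c), d ⊞ c ⊞ ((c ⊞ n) ⊞ d)) ⊞ n, c ⊞ d, f((d ⊞ d) ⊞ c ⊞ d, h(c, c ⊞ n, c)))  →  h(h(c ⊞ d ⊞ d ⊞ d, f(c, c), c ⊞ c ⊞ d ⊞ d), c ⊞ d, f(c ⊞ d ⊞ d ⊞ d, h(c, c, c)))
  Drop the unit:  drop n (×2)
  Sort:  c ⊞ d ⊞ f(f(h(d, c, c), n) ⊞ f(n, d ⊞ d ⊞ d ⊞ d) ⊞ h(f(d, c), c ⊞ c, c ⊞ d), c ⊞ c ⊞ d ⊞ d ⊞ f(d, d) ⊞ h(c, d, c) ⊞ h(d, d, c)) ⊞ h(c ⊞ c, h(d, d, d), d ⊞ d) ⊞ h(h(c ⊞ d ⊞ d ⊞ d, f(c, c), c ⊞ c ⊞ d ⊞ d), c ⊞ d, f(c ⊞ d ⊞ d ⊞ d, h(c, c, c)))
  Rebuild:  f(c ⊞ d ⊞ f(f(h(d, c, c), n) ⊞ f(n, d ⊞ d ⊞ d ⊞ d) ⊞ h(f(d, c), c ⊞ c, c ⊞ d), c ⊞ c ⊞ d ⊞ d ⊞ f(d, d) ⊞ h(c, d, c) ⊞ h(d, d, c)) ⊞ h(c ⊞ c, h(d, d, d), d ⊞ d) ⊞ h(h(c ⊞ d ⊞ d ⊞ d, f(c, c), c ⊞ c ⊞ d ⊞ d), c ⊞ d, f(c ⊞ d ⊞ d ⊞ d, h(c, c, c))), d)
Right:  f((f((f(n, ((n ⊞ n) ⊞ d) ⊞ d ⊞ d ⊞ d) ⊞ n) ⊞ h(f(d, c), (n ⊞ c) ⊞ c, c ⊞ (d ⊞ n)) ⊞ f(h(d, c, c), n), d ⊞ f(d, d) ⊞ h(c, d, c) ⊞ c ⊞ (c ⊞ (d ⊞ h(d, d, c)))) ⊞ d) ⊞ (h(c ⊞ (c ⊞ n), d ⊞ d, h(d, d, d)) ⊞ (c ⊞ h(h((d ⊞ c) ⊞ (d ⊞ d), f(n ⊞ c, c), d ⊞ d ⊞ c ⊞ c), d ⊞ c, f(d ⊞ (c ⊞ (d ⊞ d)), h(c, c, c))))), d)
  Work inside:  (f((f(n, ((n ⊞ n) ⊞ d) ⊞ d ⊞ d ⊞ d) ⊞ n) ⊞ h(f(d, c), (n ⊞ c) ⊞ c, c ⊞ (d ⊞ n)) ⊞ f(h(d, c, c), n), d ⊞ f(d, d) ⊞ h(c, d, c) ⊞ c ⊞ (c ⊞ (d ⊞ h(d, d, c)))) ⊞ d) ⊞ (h(c ⊞ (c ⊞ n), d ⊞ d, h(d, d, d)) ⊞ (c ⊞ h(h((d ⊞ c) ⊞ (d ⊞ d), f(n ⊞ c, c), d ⊞ d ⊞ c ⊞ c), d ⊞ c, f(d ⊞ (c ⊞ (d ⊞ d)), h(c, c, c)))))
  Merge nested applications:  f((f(n, ((n ⊞ n) ⊞ d) ⊞ d ⊞ d ⊞ d) ⊞ n) ⊞ h(f(d, c), (n ⊞ c) ⊞ c, c ⊞ (d ⊞ n)) ⊞ f(h(d, c, c), n), d ⊞ f(d, d) ⊞ h(c, d, c) ⊞ c ⊞ (c ⊞ (d ⊞ h(d, d, c)))) ⊞ d ⊞ h(c ⊞ (c ⊞ n), d ⊞ d, h(d, d, d)) ⊞ c ⊞ h(h((d ⊞ c) ⊞ (d ⊞ d), f(n ⊞ c, c), d ⊞ d ⊞ c ⊞ c), d ⊞ c, f(d ⊞ (c ⊞ (d ⊞ d)), h(c, c, c)))
  Canonicalize subterm:  f((f(n, ((n ⊞ n) ⊞ d) ⊞ d ⊞ d ⊞ d) ⊞ n) ⊞ h(f(d, c), (n ⊞ c) ⊞ c, c ⊞ (d ⊞ n)) ⊞ f(h(d, c, c), n), d ⊞ f(d, d) ⊞ h(c, d, c) ⊞ c ⊞ (c ⊞ (d ⊞ h(d, d, c))))  →  f(f(h(d, c, c), n) ⊞ f(n, d ⊞ d ⊞ d ⊞ d) ⊞ h(f(d, c), c ⊞ c, c ⊞ d), c ⊞ c ⊞ d ⊞ d ⊞ f(d, d) ⊞ h(c, d, c) ⊞ h(d, d, c))
  Simplify inside:  h(c ⊞ (c ⊞ n), d ⊞ d, h(d, d, d))  →  h(c ⊞ c, d ⊞ d, h(d, d, d))
  Inside:  h(h((d ⊞ c) ⊞ (d ⊞ d), f(n ⊞ c, c), d ⊞ d ⊞ c ⊞ c), d ⊞ c, f(d ⊞ (c ⊞ (d ⊞ d)), h(c, c, c)))  →  h(h(c ⊞ d ⊞ d ⊞ d, f(c, c), c ⊞ c ⊞ d ⊞ d), c ⊞ d, f(c ⊞ d ⊞ d ⊞ d, h(c, c, c)))
  Sort arguments:  c ⊞ d ⊞ f(f(h(d, c, c), n) ⊞ f(n, d ⊞ d ⊞ d ⊞ d) ⊞ h(f(d, c), c ⊞ c, c ⊞ d), c ⊞ c ⊞ d ⊞ d ⊞ f(d, d) ⊞ h(c, d, c) ⊞ h(d, d, c)) ⊞ h(c ⊞ c, d ⊞ d, h(d, d, d)) ⊞ h(h(c ⊞ d ⊞ d ⊞ d, f(c, c), c ⊞ c ⊞ d ⊞ d), c ⊞ d, f(c ⊞ d ⊞ d ⊞ d, h(c, c, c)))
  Reassemble:  f(c ⊞ d ⊞ f(f(h(d, c, c), n) ⊞ f(n, d ⊞ d ⊞ d ⊞ d) ⊞ h(f(d, c), c ⊞ c, c ⊞ d), c ⊞ c ⊞ d ⊞ d ⊞ f(d, d) ⊞ h(c, d, c) ⊞ h(d, d, c)) ⊞ h(c ⊞ c, d ⊞ d, h(d, d, d)) ⊞ h(h(c ⊞ d ⊞ d ⊞ d, f(c, c), c ⊞ c ⊞ d ⊞ d), c ⊞ d, f(c ⊞ d ⊞ d ⊞ d, h(c, c, c))), d)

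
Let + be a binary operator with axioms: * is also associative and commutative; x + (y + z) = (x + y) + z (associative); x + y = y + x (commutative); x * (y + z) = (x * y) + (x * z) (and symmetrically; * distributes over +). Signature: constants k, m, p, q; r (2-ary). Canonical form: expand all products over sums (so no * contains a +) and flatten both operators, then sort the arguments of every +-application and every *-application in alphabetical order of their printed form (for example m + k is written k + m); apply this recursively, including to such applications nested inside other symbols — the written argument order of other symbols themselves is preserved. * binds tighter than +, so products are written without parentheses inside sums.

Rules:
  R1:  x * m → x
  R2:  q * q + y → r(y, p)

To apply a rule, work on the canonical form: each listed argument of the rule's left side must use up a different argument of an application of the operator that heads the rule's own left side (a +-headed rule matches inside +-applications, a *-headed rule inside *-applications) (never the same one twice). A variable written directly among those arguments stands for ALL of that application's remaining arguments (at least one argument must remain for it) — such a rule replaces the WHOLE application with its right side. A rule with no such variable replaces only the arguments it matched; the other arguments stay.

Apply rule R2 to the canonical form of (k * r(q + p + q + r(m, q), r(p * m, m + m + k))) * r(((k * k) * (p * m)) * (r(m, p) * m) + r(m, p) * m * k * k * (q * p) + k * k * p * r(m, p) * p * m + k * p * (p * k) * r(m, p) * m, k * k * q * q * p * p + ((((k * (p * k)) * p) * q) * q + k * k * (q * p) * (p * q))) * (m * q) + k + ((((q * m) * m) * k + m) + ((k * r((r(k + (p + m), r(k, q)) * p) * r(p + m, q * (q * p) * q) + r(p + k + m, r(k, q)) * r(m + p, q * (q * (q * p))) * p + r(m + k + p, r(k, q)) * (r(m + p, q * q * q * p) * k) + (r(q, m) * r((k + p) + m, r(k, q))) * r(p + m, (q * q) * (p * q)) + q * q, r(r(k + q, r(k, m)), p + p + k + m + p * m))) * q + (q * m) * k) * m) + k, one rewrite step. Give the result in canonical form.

Answer: k + k + k * m * m * q + k * m * m * q + k * m * q * r(k * k * m * m * p * r(m, p) + k * k * m * p * p * r(m, p) + k * k * m * p * p * r(m, p) + k * k * m * p * q * r(m, p), k * k * p * p * q * q + k * k * p * p * q * q + k * k * p * p * q * q) * r(p + q + q + r(m, q), r(m * p, k + m + m)) + k * m * q * r(r(k * r(k + m + p, r(k, q)) * r(m + p, p * q * q * q) + p * r(k + m + p, r(k, q)) * r(m + p, p * q * q * q) + p * r(k + m + p, r(k, q)) * r(m + p, p * q * q * q) + r(k + m + p, r(k, q)) * r(m + p, p * q * q * q) * r(q, m), p), r(r(k + q, r(k, m)), k + m + m * p + p + p)) + m

Derivation:
Canonical form:  k + k + k * m * m * q + k * m * m * q + k * m * q * r(k * k * m * m * p * r(m, p) + k * k * m * p * p * r(m, p) + k * k * m * p * p * r(m, p) + k * k * m * p * q * r(m, p), k * k * p * p * q * q + k * k * p * p * q * q + k * k * p * p * q * q) * r(p + q + q + r(m, q), r(m * p, k + m + m)) + k * m * q * r(k * r(k + m + p, r(k, q)) * r(m + p, p * q * q * q) + p * r(k + m + p, r(k, q)) * r(m + p, p * q * q * q) + p * r(k + m + p, r(k, q)) * r(m + p, p * q * q * q) + q * q + r(k + m + p, r(k, q)) * r(m + p, p * q * q * q) * r(q, m), r(r(k + q, r(k, m)), k + m + m * p + p + p)) + m
R2 matches:  uses q * q;  y := k * r(k + m + p, r(k, q)) * r(m + p, p * q * q * q) + p * r(k + m + p, r(k, q)) * r(m + p, p * q * q * q) + p * r(k + m + p, r(k, q)) * r(m + p, p * q * q * q) + r(k + m + p, r(k, q)) * r(m + p, p * q * q * q) * r(q, m)
The extension variable absorbs all remaining arguments, so the whole application is rewritten.
Result:  k + k + k * m * m * q + k * m * m * q + k * m * q * r(k * k * m * m * p * r(m, p) + k * k * m * p * p * r(m, p) + k * k * m * p * p * r(m, p) + k * k * m * p * q * r(m, p), k * k * p * p * q * q + k * k * p * p * q * q + k * k * p * p * q * q) * r(p + q + q + r(m, q), r(m * p, k + m + m)) + k * m * q * r(r(k * r(k + m + p, r(k, q)) * r(m + p, p * q * q * q) + p * r(k + m + p, r(k, q)) * r(m + p, p * q * q * q) + p * r(k + m + p, r(k, q)) * r(m + p, p * q * q * q) + r(k + m + p, r(k, q)) * r(m + p, p * q * q * q) * r(q, m), p), r(r(k + q, r(k, m)), k + m + m * p + p + p)) + m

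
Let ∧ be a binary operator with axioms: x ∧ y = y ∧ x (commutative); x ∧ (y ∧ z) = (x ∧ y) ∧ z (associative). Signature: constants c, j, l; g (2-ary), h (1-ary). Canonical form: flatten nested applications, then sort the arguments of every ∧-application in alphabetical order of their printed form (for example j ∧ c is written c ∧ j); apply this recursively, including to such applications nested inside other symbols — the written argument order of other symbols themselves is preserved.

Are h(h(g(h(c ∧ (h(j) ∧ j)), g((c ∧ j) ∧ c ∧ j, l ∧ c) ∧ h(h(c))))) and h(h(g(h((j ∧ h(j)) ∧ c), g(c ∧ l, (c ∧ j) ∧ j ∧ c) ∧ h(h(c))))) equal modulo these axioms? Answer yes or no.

Answer: no — h(h(g(h(c ∧ h(j) ∧ j), g(c ∧ c ∧ j ∧ j, c ∧ l) ∧ h(h(c))))) vs h(h(g(h(c ∧ h(j) ∧ j), g(c ∧ l, c ∧ c ∧ j ∧ j) ∧ h(h(c)))))

Derivation:
Left:  h(h(g(h(c ∧ (h(j) ∧ j)), g((c ∧ j) ∧ c ∧ j, l ∧ c) ∧ h(h(c)))))
  Descend into:  g((c ∧ j) ∧ c ∧ j, l ∧ c) ∧ h(h(c))
  Simplify inside:  g((c ∧ j) ∧ c ∧ j, l ∧ c)  →  g(c ∧ c ∧ j ∧ j, c ∧ l)
  Sort:  g(c ∧ c ∧ j ∧ j, c ∧ l) ∧ h(h(c))
  Put back:  h(h(g(h(c ∧ h(j) ∧ j), g(c ∧ c ∧ j ∧ j, c ∧ l) ∧ h(h(c)))))
Right:  h(h(g(h((j ∧ h(j)) ∧ c), g(c ∧ l, (c ∧ j) ∧ j ∧ c) ∧ h(h(c)))))
  Descend into:  g(c ∧ l, (c ∧ j) ∧ j ∧ c) ∧ h(h(c))
  Canonicalize subterm:  g(c ∧ l, (c ∧ j) ∧ j ∧ c)  →  g(c ∧ l, c ∧ c ∧ j ∧ j)
  Sort:  g(c ∧ l, c ∧ c ∧ j ∧ j) ∧ h(h(c))
  Rebuild:  h(h(g(h(c ∧ h(j) ∧ j), g(c ∧ l, c ∧ c ∧ j ∧ j) ∧ h(h(c)))))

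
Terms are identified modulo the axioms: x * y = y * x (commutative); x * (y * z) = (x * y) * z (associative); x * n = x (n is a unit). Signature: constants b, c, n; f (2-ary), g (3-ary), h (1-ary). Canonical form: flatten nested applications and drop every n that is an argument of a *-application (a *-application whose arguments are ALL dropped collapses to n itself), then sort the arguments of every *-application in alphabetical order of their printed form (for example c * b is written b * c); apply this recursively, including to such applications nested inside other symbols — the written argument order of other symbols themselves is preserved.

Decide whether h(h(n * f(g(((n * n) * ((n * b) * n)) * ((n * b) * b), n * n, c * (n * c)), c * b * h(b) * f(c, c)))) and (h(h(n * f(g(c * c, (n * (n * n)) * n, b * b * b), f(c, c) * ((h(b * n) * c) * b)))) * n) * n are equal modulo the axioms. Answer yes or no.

Answer: no — h(h(f(g(b * b * b, n, c * c), b * c * f(c, c) * h(b)))) vs h(h(f(g(c * c, n, b * b * b), b * c * f(c, c) * h(b))))

Derivation:
Left:  h(h(n * f(g(((n * n) * ((n * b) * n)) * ((n * b) * b), n * n, c * (n * c)), c * b * h(b) * f(c, c))))
  Focus inside:  n * f(g(((n * n) * ((n * b) * n)) * ((n * b) * b), n * n, c * (n * c)), c * b * h(b) * f(c, c))
  Simplify inside:  f(g(((n * n) * ((n * b) * n)) * ((n * b) * b), n * n, c * (n * c)), c * b * h(b) * f(c, c))  →  f(g(b * b * b, n, c * c), b * c * f(c, c) * h(b))
  Unit:  drop n
  Sort arguments:  f(g(b * b * b, n, c * c), b * c * f(c, c) * h(b))
  Reassemble:  h(h(f(g(b * b * b, n, c * c), b * c * f(c, c) * h(b))))
Right:  (h(h(n * f(g(c * c, (n * (n * n)) * n, b * b * b), f(c, c) * ((h(b * n) * c) * b)))) * n) * n
  Merge nested applications:  h(h(n * f(g(c * c, (n * (n * n)) * n, b * b * b), f(c, c) * ((h(b * n) * c) * b)))) * n * n
  Canonicalize subterm:  h(h(n * f(g(c * c, (n * (n * n)) * n, b * b * b), f(c, c) * ((h(b * n) * c) * b))))  →  h(h(f(g(c * c, n, b * b * b), b * c * f(c, c) * h(b))))
  Units out:  drop n (×2)
  Order the arguments:  h(h(f(g(c * c, n, b * b * b), b * c * f(c, c) * h(b))))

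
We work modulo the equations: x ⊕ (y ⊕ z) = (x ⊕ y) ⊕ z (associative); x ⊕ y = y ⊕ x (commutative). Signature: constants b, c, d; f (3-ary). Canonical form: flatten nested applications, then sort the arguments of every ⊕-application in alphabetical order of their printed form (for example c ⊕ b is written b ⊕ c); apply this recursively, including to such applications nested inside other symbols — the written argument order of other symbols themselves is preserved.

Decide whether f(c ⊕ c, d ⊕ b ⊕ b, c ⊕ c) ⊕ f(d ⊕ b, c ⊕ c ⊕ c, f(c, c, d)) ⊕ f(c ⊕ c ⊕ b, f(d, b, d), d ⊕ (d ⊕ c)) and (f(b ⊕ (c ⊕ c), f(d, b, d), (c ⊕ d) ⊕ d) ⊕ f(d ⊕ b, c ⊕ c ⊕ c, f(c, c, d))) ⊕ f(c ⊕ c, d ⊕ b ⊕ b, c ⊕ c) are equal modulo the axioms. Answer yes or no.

Left:  f(c ⊕ c, d ⊕ b ⊕ b, c ⊕ c) ⊕ f(d ⊕ b, c ⊕ c ⊕ c, f(c, c, d)) ⊕ f(c ⊕ c ⊕ b, f(d, b, d), d ⊕ (d ⊕ c))
  Simplify inside:  f(c ⊕ c, d ⊕ b ⊕ b, c ⊕ c)  →  f(c ⊕ c, b ⊕ b ⊕ d, c ⊕ c)
  Simplify inside:  f(d ⊕ b, c ⊕ c ⊕ c, f(c, c, d))  →  f(b ⊕ d, c ⊕ c ⊕ c, f(c, c, d))
  Canonicalize subterm:  f(c ⊕ c ⊕ b, f(d, b, d), d ⊕ (d ⊕ c))  →  f(b ⊕ c ⊕ c, f(d, b, d), c ⊕ d ⊕ d)
  Sort arguments:  f(b ⊕ c ⊕ c, f(d, b, d), c ⊕ d ⊕ d) ⊕ f(b ⊕ d, c ⊕ c ⊕ c, f(c, c, d)) ⊕ f(c ⊕ c, b ⊕ b ⊕ d, c ⊕ c)
Right:  (f(b ⊕ (c ⊕ c), f(d, b, d), (c ⊕ d) ⊕ d) ⊕ f(d ⊕ b, c ⊕ c ⊕ c, f(c, c, d))) ⊕ f(c ⊕ c, d ⊕ b ⊕ b, c ⊕ c)
  Flatten:  f(b ⊕ (c ⊕ c), f(d, b, d), (c ⊕ d) ⊕ d) ⊕ f(d ⊕ b, c ⊕ c ⊕ c, f(c, c, d)) ⊕ f(c ⊕ c, d ⊕ b ⊕ b, c ⊕ c)
  Canonicalize subterm:  f(b ⊕ (c ⊕ c), f(d, b, d), (c ⊕ d) ⊕ d)  →  f(b ⊕ c ⊕ c, f(d, b, d), c ⊕ d ⊕ d)
  Simplify inside:  f(d ⊕ b, c ⊕ c ⊕ c, f(c, c, d))  →  f(b ⊕ d, c ⊕ c ⊕ c, f(c, c, d))
  Inside:  f(c ⊕ c, d ⊕ b ⊕ b, c ⊕ c)  →  f(c ⊕ c, b ⊕ b ⊕ d, c ⊕ c)
  Sort arguments:  f(b ⊕ c ⊕ c, f(d, b, d), c ⊕ d ⊕ d) ⊕ f(b ⊕ d, c ⊕ c ⊕ c, f(c, c, d)) ⊕ f(c ⊕ c, b ⊕ b ⊕ d, c ⊕ c)

Answer: yes — both canonical forms are f(b ⊕ c ⊕ c, f(d, b, d), c ⊕ d ⊕ d) ⊕ f(b ⊕ d, c ⊕ c ⊕ c, f(c, c, d)) ⊕ f(c ⊕ c, b ⊕ b ⊕ d, c ⊕ c)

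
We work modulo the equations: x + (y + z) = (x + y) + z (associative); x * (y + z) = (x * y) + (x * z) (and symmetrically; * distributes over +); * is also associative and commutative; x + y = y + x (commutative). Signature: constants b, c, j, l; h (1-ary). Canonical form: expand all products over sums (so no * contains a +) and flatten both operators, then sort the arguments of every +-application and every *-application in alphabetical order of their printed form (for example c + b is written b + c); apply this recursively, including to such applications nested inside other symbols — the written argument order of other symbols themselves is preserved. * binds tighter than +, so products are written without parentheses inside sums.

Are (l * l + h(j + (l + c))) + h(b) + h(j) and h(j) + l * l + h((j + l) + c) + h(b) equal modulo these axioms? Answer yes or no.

Answer: yes — both canonical forms are h(b) + h(c + j + l) + h(j) + l * l

Derivation:
Left:  (l * l + h(j + (l + c))) + h(b) + h(j)
  Merge nested applications:  l * l + h(c + j + l) + h(b) + h(j)
  Sort arguments:  h(b) + h(c + j + l) + h(j) + l * l
Right:  h(j) + l * l + h((j + l) + c) + h(b)
  Flatten:  h(j) + l * l + h(c + j + l) + h(b)
  Sort arguments:  h(b) + h(c + j + l) + h(j) + l * l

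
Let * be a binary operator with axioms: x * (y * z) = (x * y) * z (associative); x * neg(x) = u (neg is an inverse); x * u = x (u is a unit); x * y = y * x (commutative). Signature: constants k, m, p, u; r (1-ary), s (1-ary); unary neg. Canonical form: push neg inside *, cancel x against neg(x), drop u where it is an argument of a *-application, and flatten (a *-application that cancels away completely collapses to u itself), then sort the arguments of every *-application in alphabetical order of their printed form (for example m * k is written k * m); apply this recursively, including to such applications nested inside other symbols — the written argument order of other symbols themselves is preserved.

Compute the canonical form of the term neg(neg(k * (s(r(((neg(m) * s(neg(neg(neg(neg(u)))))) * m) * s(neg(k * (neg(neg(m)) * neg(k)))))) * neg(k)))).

Answer: s(r(s(neg(m)) * s(u)))

Derivation:
Push neg inside:  distribute neg over * and collapse double neg
Cancel inverse pairs:  k cancels
Collect:  s(r(s(neg(m)) * s(u)))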